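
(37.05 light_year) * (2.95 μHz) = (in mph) 2.313e+12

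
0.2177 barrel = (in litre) 34.61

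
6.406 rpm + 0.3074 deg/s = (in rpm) 6.457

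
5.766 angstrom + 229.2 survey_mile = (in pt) 1.046e+09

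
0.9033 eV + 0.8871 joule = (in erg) 8.871e+06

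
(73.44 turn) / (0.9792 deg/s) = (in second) 2.7e+04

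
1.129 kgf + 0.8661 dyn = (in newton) 11.07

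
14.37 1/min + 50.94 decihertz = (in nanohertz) 5.334e+09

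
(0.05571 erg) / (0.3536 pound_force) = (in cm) 3.542e-07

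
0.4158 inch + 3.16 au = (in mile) 2.937e+08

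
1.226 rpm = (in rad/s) 0.1284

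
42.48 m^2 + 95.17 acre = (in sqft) 4.146e+06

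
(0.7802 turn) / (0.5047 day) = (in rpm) 0.001074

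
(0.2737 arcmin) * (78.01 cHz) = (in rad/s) 6.211e-05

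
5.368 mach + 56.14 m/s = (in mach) 5.533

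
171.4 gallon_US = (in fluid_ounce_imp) 2.284e+04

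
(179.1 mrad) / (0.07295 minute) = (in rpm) 0.3907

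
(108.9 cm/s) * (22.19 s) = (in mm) 2.416e+04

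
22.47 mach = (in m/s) 7651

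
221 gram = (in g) 221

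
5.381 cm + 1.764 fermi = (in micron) 5.381e+04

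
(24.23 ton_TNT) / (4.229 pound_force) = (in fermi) 5.389e+24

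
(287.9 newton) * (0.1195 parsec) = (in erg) 1.062e+25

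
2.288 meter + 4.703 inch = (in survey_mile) 0.001496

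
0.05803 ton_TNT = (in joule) 2.428e+08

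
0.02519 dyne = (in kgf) 2.569e-08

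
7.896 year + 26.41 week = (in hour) 7.361e+04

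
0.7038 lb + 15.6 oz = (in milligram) 7.615e+05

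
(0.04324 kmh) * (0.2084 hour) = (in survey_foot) 29.56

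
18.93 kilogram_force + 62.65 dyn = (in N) 185.6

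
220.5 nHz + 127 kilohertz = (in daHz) 1.27e+04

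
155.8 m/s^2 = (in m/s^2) 155.8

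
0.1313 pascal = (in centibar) 0.0001313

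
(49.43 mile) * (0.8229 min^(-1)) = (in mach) 3.204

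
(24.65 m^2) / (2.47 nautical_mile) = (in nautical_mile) 2.91e-06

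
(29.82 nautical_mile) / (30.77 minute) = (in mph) 66.92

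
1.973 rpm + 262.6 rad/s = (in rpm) 2510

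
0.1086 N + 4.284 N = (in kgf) 0.4479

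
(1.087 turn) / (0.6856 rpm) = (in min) 1.585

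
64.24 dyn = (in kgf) 6.551e-05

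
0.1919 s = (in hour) 5.331e-05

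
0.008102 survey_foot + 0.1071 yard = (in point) 284.6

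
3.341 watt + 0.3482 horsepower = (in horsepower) 0.3527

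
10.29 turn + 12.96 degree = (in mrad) 6.488e+04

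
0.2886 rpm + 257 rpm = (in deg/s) 1544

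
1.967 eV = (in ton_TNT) 7.532e-29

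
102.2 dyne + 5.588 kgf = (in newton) 54.8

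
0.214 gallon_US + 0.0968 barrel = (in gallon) 4.28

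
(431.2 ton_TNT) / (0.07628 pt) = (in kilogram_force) 6.837e+15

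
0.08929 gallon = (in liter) 0.338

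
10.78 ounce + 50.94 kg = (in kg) 51.25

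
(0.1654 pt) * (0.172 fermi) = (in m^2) 1.004e-20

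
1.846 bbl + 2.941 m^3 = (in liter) 3234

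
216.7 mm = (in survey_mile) 0.0001347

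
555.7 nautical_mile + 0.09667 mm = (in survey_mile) 639.5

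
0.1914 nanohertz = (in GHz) 1.914e-19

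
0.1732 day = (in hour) 4.157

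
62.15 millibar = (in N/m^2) 6215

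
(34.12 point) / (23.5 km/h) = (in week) 3.049e-09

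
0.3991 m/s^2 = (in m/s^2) 0.3991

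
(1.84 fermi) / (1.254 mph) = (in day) 3.799e-20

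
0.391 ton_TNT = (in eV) 1.021e+28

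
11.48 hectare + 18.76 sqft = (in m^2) 1.148e+05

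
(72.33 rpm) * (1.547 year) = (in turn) 5.881e+07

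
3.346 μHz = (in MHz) 3.346e-12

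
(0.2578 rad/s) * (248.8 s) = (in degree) 3675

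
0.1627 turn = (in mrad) 1022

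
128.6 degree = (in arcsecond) 4.63e+05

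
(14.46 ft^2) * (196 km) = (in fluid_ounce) 8.903e+09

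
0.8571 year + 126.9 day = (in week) 62.82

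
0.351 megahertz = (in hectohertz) 3510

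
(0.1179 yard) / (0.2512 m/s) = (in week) 7.096e-07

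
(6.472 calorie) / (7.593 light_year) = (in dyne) 3.77e-11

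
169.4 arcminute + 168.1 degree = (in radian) 2.983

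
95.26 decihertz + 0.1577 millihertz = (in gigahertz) 9.526e-09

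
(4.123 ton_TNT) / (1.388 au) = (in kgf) 0.008472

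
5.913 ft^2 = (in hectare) 5.493e-05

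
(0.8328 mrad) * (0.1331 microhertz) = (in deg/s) 6.351e-09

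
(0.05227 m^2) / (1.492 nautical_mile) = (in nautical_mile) 1.021e-08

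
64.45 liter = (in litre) 64.45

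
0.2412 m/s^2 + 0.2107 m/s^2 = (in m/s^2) 0.4519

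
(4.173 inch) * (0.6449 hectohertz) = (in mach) 0.02008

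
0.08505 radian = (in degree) 4.873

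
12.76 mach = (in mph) 9719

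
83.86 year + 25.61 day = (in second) 2.647e+09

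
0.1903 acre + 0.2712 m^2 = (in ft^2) 8292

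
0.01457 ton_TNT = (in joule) 6.096e+07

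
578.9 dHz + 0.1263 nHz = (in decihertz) 578.9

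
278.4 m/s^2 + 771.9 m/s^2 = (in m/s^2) 1050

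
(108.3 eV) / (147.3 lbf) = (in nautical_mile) 1.43e-23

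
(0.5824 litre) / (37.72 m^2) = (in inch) 0.0006079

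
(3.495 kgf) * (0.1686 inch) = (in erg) 1.468e+06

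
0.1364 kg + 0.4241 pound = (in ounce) 11.6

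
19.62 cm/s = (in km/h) 0.7063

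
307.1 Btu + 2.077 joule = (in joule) 3.24e+05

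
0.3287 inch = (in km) 8.349e-06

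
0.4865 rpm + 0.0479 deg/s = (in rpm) 0.4945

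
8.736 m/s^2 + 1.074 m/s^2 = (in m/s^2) 9.81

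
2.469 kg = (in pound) 5.443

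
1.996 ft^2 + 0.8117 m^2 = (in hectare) 9.971e-05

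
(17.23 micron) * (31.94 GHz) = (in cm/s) 5.503e+07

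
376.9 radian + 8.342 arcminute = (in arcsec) 7.774e+07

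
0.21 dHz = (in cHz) 2.1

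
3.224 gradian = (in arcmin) 174.1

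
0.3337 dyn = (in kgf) 3.403e-07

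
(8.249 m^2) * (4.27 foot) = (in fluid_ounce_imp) 3.779e+05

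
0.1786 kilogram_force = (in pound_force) 0.3937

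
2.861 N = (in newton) 2.861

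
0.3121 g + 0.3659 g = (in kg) 0.000678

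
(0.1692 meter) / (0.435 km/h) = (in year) 4.44e-08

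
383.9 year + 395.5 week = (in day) 1.429e+05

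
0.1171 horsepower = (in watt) 87.32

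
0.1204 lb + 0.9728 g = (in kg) 0.05559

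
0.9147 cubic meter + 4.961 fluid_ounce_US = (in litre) 914.8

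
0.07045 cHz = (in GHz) 7.045e-13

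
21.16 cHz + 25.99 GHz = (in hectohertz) 2.599e+08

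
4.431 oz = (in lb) 0.2769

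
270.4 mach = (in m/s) 9.207e+04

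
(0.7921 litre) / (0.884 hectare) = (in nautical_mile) 4.838e-11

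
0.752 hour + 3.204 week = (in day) 22.46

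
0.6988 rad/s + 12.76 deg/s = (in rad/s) 0.9215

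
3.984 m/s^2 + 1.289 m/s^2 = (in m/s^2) 5.273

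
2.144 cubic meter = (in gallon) 566.4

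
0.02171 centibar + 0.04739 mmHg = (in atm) 0.0002766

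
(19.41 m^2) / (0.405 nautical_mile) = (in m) 0.02588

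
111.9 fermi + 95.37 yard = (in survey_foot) 286.1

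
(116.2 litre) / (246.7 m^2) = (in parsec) 1.526e-20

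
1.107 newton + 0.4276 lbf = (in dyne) 3.009e+05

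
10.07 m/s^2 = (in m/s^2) 10.07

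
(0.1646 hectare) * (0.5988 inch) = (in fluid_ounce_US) 8.465e+05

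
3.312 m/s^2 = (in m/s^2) 3.312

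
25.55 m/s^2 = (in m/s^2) 25.55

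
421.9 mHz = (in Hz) 0.4219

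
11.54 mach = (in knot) 7638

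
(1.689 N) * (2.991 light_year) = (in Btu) 4.53e+13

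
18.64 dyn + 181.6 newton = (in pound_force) 40.83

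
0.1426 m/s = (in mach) 0.0004188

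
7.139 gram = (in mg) 7139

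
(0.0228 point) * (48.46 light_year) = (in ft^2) 3.969e+13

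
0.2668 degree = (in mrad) 4.657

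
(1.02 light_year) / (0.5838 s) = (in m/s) 1.653e+16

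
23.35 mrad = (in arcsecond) 4816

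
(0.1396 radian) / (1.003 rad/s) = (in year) 4.413e-09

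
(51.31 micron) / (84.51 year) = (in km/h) 6.931e-14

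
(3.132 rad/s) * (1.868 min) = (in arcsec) 7.241e+07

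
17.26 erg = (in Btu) 1.636e-09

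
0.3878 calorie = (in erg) 1.623e+07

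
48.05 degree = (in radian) 0.8386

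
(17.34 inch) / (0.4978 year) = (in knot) 5.454e-08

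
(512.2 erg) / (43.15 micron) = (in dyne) 1.187e+05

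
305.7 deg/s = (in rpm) 50.95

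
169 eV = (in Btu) 2.566e-20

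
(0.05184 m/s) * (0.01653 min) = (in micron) 5.141e+04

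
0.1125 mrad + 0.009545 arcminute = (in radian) 0.0001153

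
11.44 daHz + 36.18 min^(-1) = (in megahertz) 0.000115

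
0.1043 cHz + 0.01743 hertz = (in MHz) 1.847e-08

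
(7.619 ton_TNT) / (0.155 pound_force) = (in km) 4.624e+07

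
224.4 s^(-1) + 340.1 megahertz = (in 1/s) 3.401e+08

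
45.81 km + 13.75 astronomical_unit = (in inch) 8.098e+13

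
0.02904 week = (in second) 1.756e+04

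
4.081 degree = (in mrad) 71.23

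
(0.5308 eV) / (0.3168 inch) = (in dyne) 1.057e-12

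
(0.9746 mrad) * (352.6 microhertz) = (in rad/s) 3.436e-07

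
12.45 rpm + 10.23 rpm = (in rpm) 22.68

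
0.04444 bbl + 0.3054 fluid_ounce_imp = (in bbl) 0.04449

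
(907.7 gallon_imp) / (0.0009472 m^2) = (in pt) 1.235e+07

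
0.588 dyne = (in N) 5.88e-06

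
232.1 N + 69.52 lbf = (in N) 541.3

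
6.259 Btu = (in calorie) 1578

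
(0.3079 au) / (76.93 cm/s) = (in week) 9.9e+04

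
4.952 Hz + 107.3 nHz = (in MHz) 4.952e-06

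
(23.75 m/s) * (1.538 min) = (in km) 2.192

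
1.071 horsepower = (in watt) 798.6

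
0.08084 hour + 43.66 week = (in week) 43.66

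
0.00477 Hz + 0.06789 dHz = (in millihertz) 11.56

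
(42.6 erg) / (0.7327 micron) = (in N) 5.814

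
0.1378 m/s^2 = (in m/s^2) 0.1378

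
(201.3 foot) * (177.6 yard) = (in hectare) 0.9964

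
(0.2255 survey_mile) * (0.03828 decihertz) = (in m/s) 1.389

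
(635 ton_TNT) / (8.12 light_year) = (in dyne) 3.458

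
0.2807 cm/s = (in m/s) 0.002807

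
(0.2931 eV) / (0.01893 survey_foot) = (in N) 8.139e-18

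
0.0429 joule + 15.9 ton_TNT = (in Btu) 6.305e+07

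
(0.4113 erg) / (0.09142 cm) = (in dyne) 4.499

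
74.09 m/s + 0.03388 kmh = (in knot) 144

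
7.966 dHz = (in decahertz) 0.07966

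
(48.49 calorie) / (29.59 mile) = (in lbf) 0.0009578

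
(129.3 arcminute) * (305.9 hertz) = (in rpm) 109.9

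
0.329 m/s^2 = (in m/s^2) 0.329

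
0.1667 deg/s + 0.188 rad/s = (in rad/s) 0.1909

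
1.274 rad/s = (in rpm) 12.17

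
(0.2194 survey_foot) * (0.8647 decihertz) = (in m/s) 0.005783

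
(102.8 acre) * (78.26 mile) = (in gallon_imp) 1.153e+13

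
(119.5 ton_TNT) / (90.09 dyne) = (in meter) 5.55e+14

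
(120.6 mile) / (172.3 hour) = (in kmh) 1.126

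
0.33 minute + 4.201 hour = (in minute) 252.4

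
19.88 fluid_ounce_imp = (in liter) 0.5649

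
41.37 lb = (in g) 1.877e+04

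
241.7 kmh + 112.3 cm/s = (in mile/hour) 152.7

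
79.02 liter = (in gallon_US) 20.87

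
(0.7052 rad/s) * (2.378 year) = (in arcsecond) 1.091e+13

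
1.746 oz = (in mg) 4.95e+04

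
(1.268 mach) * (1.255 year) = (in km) 1.709e+07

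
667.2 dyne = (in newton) 0.006672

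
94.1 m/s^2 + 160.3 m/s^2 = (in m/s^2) 254.4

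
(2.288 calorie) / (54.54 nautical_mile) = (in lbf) 2.131e-05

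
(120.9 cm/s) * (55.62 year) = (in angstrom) 2.121e+19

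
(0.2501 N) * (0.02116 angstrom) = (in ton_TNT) 1.265e-22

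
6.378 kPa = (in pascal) 6378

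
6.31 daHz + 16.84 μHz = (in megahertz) 6.31e-05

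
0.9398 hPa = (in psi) 0.01363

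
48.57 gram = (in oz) 1.713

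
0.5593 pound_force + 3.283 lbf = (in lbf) 3.842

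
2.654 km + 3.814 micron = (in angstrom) 2.654e+13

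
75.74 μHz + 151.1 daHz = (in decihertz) 1.511e+04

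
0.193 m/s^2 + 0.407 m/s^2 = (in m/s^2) 0.6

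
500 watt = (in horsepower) 0.6705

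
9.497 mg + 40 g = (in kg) 0.04001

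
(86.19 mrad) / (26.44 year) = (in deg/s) 5.923e-09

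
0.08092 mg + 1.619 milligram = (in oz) 5.996e-05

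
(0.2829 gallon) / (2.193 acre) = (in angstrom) 1207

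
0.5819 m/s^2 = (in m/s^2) 0.5819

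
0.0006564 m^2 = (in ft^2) 0.007065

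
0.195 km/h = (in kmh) 0.195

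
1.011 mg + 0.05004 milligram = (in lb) 2.339e-06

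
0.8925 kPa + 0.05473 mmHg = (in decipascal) 8998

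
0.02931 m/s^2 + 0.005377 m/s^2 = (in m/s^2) 0.03469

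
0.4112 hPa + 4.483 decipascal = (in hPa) 0.4157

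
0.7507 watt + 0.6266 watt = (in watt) 1.377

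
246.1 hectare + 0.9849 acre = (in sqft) 2.653e+07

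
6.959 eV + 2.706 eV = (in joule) 1.549e-18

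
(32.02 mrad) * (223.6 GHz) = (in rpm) 6.837e+10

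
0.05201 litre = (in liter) 0.05201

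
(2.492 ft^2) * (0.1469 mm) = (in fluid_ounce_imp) 1.197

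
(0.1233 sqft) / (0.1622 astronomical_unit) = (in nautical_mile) 2.549e-16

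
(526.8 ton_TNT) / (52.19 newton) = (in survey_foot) 1.386e+11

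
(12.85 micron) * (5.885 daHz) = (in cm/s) 0.07562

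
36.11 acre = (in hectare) 14.61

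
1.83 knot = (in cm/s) 94.14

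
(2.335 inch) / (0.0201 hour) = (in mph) 0.001833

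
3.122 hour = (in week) 0.01858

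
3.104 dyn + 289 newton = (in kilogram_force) 29.47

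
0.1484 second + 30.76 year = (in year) 30.76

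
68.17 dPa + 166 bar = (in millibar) 1.66e+05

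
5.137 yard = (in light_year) 4.965e-16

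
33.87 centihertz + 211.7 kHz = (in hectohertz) 2117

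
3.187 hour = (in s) 1.147e+04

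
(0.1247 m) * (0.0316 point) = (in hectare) 1.39e-10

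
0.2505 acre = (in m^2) 1014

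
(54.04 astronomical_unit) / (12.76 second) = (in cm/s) 6.336e+13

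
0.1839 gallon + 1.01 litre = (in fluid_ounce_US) 57.69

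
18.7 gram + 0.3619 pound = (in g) 182.9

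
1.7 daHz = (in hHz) 0.17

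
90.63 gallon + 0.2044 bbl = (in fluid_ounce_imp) 1.322e+04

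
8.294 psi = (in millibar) 571.9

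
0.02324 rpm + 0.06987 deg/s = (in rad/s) 0.003653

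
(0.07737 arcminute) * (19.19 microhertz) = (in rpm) 4.124e-09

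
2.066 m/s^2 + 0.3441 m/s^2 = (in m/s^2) 2.41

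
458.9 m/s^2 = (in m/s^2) 458.9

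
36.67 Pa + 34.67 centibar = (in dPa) 3.471e+05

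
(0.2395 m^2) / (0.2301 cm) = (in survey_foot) 341.5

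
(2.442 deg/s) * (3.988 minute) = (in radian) 10.2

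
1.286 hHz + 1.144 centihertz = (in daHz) 12.86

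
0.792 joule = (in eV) 4.943e+18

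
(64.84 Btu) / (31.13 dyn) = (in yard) 2.403e+08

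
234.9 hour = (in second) 8.456e+05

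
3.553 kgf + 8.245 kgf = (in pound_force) 26.01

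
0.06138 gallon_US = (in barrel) 0.001461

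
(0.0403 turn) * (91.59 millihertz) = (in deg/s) 1.329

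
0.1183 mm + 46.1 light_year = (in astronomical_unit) 2.915e+06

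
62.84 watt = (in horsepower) 0.08427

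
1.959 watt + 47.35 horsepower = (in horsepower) 47.35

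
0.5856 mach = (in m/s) 199.4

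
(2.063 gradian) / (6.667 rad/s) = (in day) 5.626e-08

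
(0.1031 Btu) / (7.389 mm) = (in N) 1.472e+04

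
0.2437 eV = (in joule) 3.905e-20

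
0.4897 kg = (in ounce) 17.27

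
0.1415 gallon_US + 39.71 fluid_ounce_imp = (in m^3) 0.001664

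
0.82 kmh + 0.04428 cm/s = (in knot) 0.4436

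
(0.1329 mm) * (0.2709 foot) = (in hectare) 1.097e-09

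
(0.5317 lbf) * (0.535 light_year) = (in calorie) 2.861e+15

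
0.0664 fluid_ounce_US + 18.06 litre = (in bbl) 0.1136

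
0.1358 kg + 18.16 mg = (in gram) 135.8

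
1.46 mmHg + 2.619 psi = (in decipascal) 1.825e+05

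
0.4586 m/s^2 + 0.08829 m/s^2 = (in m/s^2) 0.5469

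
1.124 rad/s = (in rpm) 10.73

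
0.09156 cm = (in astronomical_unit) 6.12e-15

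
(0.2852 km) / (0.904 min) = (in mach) 0.01544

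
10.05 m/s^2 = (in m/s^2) 10.05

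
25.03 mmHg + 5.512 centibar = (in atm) 0.08733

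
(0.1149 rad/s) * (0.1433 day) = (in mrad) 1.423e+06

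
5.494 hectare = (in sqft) 5.914e+05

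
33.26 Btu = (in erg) 3.509e+11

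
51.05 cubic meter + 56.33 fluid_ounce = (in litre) 5.105e+04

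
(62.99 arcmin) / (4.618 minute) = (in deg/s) 0.003789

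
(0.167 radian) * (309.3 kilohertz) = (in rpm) 4.933e+05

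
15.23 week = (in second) 9.211e+06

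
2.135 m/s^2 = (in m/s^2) 2.135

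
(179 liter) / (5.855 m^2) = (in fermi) 3.057e+13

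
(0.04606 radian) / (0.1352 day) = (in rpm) 3.765e-05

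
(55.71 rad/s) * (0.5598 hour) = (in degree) 6.433e+06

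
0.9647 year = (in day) 352.1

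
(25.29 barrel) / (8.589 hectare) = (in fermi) 4.681e+10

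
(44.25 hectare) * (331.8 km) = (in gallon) 3.879e+13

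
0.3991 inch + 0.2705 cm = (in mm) 12.84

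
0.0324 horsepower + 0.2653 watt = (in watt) 24.43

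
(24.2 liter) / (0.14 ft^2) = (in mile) 0.001156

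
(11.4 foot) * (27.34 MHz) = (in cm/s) 9.5e+09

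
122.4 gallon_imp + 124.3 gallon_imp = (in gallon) 296.3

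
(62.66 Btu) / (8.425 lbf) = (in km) 1.764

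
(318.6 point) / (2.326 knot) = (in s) 0.09393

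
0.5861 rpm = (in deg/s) 3.517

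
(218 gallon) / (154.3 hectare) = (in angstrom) 5348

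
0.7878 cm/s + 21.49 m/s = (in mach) 0.06314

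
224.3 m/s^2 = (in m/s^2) 224.3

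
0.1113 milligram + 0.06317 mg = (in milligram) 0.1745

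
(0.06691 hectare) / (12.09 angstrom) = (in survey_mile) 3.439e+08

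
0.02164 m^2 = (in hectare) 2.164e-06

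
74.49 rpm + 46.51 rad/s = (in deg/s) 3112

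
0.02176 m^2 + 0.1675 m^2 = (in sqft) 2.037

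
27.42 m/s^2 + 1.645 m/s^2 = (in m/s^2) 29.07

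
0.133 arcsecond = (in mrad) 0.0006448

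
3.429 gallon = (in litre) 12.98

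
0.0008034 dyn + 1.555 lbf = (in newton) 6.917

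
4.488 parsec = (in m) 1.385e+17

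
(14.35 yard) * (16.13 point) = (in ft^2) 0.8037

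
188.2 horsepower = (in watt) 1.403e+05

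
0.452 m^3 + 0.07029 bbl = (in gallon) 122.4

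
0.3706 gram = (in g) 0.3706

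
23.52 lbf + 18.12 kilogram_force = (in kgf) 28.79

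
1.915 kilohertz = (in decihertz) 1.915e+04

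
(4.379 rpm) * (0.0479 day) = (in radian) 1898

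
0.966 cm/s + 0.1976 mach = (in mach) 0.1976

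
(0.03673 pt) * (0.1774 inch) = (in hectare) 5.839e-12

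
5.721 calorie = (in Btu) 0.02269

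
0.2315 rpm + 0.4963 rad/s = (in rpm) 4.971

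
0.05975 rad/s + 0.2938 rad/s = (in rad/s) 0.3536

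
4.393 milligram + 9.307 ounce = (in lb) 0.5817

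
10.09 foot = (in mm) 3075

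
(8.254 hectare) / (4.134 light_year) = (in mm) 2.11e-09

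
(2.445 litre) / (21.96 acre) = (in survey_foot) 9.026e-08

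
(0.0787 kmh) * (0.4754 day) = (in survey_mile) 0.558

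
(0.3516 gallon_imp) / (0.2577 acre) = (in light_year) 1.62e-22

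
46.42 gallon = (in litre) 175.7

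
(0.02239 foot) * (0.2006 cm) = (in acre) 3.383e-09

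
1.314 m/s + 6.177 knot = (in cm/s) 449.2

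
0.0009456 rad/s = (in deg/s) 0.05418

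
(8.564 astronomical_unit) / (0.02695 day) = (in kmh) 1.981e+09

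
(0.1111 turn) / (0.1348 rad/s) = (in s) 5.179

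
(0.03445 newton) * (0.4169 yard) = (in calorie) 0.003139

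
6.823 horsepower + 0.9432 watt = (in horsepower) 6.824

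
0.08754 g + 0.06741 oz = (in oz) 0.0705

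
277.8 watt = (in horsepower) 0.3725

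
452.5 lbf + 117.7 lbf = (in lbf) 570.2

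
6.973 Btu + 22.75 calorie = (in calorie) 1781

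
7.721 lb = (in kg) 3.502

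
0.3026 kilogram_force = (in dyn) 2.967e+05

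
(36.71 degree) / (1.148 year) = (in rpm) 1.69e-07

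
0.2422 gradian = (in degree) 0.218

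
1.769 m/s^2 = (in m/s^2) 1.769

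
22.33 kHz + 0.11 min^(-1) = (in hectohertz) 223.3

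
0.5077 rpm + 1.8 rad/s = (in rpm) 17.7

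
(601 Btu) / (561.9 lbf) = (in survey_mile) 0.1576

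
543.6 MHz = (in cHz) 5.436e+10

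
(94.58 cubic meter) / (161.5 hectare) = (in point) 0.166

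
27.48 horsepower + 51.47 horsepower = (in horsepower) 78.95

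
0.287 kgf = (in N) 2.815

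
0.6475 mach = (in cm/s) 2.205e+04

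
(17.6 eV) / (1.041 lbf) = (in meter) 6.09e-19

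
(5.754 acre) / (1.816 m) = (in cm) 1.282e+06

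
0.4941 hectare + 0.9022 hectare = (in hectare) 1.396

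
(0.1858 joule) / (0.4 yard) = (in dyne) 5.08e+04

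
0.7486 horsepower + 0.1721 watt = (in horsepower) 0.7488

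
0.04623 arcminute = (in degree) 0.0007705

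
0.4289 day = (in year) 0.001175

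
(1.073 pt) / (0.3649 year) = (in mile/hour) 7.358e-11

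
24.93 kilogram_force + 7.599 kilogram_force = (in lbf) 71.71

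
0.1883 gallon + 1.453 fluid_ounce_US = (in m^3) 0.0007558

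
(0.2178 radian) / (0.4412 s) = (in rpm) 4.714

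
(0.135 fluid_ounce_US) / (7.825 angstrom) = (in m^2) 5102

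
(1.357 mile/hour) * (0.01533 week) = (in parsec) 1.823e-13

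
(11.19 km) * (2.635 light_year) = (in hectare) 2.79e+16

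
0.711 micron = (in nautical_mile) 3.839e-10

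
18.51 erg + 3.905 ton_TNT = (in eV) 1.02e+29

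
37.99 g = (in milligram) 3.799e+04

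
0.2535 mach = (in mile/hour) 193.1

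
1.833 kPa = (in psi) 0.2659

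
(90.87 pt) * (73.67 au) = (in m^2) 3.533e+11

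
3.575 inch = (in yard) 0.09931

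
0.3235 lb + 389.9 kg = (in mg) 3.9e+08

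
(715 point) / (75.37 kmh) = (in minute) 0.0002008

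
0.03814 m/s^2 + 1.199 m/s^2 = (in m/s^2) 1.237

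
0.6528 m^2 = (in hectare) 6.528e-05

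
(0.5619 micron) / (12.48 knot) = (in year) 2.775e-15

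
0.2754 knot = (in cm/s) 14.17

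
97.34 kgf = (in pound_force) 214.6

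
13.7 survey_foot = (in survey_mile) 0.002595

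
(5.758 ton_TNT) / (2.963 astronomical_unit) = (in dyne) 5435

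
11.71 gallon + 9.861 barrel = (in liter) 1612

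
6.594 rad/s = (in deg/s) 377.8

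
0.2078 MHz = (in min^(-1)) 1.247e+07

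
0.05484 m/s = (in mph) 0.1227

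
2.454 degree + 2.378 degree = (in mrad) 84.33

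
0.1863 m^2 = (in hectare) 1.863e-05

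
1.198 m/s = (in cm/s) 119.8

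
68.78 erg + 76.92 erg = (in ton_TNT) 3.482e-15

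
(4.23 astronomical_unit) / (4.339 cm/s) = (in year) 4.625e+05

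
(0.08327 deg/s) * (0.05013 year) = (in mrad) 2.298e+06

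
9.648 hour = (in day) 0.402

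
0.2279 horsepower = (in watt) 169.9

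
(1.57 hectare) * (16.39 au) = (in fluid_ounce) 1.302e+21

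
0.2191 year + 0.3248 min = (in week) 11.42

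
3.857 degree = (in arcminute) 231.4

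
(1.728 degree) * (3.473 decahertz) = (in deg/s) 60.01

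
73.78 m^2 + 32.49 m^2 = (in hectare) 0.01063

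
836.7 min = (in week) 0.08301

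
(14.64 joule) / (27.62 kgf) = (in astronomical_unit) 3.613e-13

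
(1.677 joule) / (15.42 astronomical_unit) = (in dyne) 7.27e-08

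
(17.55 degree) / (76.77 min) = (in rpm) 0.000635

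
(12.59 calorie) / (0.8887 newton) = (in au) 3.962e-10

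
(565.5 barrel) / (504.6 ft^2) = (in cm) 191.8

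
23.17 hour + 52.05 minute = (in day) 1.002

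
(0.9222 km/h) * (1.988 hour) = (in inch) 7.218e+04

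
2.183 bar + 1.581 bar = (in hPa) 3764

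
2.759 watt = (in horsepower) 0.0037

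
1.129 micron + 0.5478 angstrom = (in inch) 4.445e-05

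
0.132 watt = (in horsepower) 0.000177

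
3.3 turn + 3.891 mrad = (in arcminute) 7.129e+04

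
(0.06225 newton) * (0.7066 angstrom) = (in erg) 4.399e-05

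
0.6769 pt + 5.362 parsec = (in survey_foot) 5.428e+17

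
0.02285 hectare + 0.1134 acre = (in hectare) 0.06874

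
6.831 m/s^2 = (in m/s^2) 6.831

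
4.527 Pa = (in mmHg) 0.03396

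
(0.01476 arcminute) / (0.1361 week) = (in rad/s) 5.216e-11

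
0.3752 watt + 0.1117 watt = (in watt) 0.4869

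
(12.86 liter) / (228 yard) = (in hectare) 6.168e-09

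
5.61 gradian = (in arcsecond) 1.818e+04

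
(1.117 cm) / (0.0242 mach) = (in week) 2.241e-09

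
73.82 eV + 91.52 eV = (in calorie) 6.331e-18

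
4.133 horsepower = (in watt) 3082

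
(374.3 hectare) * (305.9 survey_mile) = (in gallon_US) 4.868e+14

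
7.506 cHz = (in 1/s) 0.07506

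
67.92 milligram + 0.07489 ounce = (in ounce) 0.07729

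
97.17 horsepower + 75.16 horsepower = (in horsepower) 172.3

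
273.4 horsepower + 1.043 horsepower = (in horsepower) 274.4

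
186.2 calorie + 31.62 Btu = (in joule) 3.414e+04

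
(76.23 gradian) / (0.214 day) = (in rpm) 0.0006184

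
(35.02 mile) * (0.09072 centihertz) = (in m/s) 51.13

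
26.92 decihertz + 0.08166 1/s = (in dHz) 27.74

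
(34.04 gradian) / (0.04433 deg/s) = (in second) 691.1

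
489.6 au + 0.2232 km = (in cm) 7.324e+15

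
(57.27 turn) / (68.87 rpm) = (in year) 1.582e-06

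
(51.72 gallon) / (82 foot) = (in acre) 1.936e-06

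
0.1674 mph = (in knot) 0.1455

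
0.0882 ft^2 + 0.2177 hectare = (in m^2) 2177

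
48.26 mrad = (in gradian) 3.072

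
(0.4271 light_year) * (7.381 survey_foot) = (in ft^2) 9.785e+16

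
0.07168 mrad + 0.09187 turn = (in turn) 0.09188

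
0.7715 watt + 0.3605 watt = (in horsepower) 0.001518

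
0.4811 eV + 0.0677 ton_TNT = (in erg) 2.833e+15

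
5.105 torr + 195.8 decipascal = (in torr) 5.252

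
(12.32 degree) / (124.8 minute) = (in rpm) 0.0002742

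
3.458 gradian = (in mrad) 54.32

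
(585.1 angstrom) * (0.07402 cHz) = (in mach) 1.272e-13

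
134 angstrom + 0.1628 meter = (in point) 461.5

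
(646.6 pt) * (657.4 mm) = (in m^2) 0.15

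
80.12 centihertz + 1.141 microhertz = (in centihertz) 80.12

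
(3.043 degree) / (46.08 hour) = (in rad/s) 3.202e-07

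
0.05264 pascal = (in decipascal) 0.5264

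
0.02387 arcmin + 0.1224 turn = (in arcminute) 2644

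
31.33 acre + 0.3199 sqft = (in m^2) 1.268e+05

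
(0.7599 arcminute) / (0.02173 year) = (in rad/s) 3.226e-10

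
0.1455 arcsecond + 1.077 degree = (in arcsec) 3877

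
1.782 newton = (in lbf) 0.4006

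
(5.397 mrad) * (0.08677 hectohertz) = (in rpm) 0.4472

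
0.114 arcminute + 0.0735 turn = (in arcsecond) 9.526e+04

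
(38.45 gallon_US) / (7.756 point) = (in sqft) 572.6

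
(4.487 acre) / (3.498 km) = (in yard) 5.677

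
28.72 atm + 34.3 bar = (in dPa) 6.34e+07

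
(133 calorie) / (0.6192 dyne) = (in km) 8.987e+04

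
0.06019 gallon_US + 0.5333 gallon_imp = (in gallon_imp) 0.5834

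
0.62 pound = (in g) 281.2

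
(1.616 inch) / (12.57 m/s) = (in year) 1.035e-10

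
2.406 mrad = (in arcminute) 8.271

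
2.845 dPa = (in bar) 2.845e-06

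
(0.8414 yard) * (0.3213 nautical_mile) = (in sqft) 4928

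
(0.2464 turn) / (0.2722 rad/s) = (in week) 9.404e-06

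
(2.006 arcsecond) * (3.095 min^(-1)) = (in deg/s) 2.874e-05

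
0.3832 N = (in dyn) 3.832e+04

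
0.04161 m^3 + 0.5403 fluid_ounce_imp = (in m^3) 0.04163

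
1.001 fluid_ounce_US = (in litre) 0.0296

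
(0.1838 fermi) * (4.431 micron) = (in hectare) 8.144e-26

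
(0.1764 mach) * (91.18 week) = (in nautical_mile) 1.788e+06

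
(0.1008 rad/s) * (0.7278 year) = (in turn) 3.682e+05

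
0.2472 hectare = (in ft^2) 2.661e+04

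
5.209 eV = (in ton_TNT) 1.995e-28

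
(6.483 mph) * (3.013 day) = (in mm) 7.545e+08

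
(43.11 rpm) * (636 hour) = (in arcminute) 3.553e+10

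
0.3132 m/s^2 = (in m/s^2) 0.3132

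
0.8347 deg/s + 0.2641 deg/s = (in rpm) 0.1831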